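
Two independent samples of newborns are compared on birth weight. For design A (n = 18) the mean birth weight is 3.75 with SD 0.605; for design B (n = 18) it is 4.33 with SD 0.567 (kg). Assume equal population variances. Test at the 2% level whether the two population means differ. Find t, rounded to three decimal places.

-2.968

Let group 1 = design A, group 2 = design B. H0: μ_1 = μ_2; H1: μ_1 ≠ μ_2 (two-sample pooled-variance t-test, two-sided).
s_p² = [(18−1)·0.605² + (18−1)·0.567²]/(18+18−2) = 0.343757
t = (3.75 − 4.33)/√[0.343757·(1/18 + 1/18)] = -2.968
df = n₁ + n₂ − 2 = 34
Two-sided p-value ≈ 0.0055
Since p ≈ 0.0055 < α = 0.02, reject H0; the evidence is statistically significant.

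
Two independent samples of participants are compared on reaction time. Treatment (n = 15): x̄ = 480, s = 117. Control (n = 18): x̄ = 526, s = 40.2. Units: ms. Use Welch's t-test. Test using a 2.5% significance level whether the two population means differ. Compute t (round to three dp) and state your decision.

Let group 1 = treatment, group 2 = control. H0: μ_1 = μ_2; H1: μ_1 ≠ μ_2 (Welch's two-sample t-test, two-sided).
t = (x̄_1 − x̄_2)/√(s_1²/n_1 + s_2²/n_2) = (480 − 526)/√(117²/15 + 40.2²/18) = -1.453
Welch–Satterthwaite df ≈ 16.76
Two-sided p-value ≈ 0.165
Since p ≈ 0.165 > α = 0.025, fail to reject H0; the evidence is not statistically significant.

t = -1.453; fail to reject H0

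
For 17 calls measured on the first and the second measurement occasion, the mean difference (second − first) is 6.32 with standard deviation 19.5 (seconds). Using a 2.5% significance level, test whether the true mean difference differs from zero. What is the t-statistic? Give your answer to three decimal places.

H0: μ_d = 0; H1: μ_d ≠ 0 (paired t-test on the differences, two-sided).
t = d̄/(s_d/√n) = 6.32/(19.5/√17) = 1.336
df = n − 1 = 16
Two-sided p-value ≈ 0.2001
Since p ≈ 0.2001 > α = 0.025, fail to reject H0; the data do not provide sufficient evidence against H0.

1.336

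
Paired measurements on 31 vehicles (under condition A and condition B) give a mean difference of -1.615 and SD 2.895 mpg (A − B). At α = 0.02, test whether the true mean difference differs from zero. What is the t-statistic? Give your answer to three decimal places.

-3.106

H0: μ_d = 0; H1: μ_d ≠ 0 (paired t-test on the differences, two-sided).
t = d̄/(s_d/√n) = -1.615/(2.895/√31) = -3.106
df = n − 1 = 30
Two-sided p-value ≈ 0.004
Since p ≈ 0.004 < α = 0.02, reject H0; the evidence is statistically significant.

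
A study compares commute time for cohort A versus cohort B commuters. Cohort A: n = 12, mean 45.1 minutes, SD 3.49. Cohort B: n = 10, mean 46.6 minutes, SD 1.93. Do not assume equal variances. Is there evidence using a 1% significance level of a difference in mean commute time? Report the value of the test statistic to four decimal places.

-1.2734

Let group 1 = cohort A, group 2 = cohort B. H0: μ_1 = μ_2; H1: μ_1 ≠ μ_2 (Welch's two-sample t-test, two-sided).
t = (x̄_1 − x̄_2)/√(s_1²/n_1 + s_2²/n_2) = (45.1 − 46.6)/√(3.49²/12 + 1.93²/10) = -1.2734
Welch–Satterthwaite df ≈ 17.65
Two-sided p-value ≈ 0.219
Since p ≈ 0.219 > α = 0.01, fail to reject H0; the evidence is not statistically significant.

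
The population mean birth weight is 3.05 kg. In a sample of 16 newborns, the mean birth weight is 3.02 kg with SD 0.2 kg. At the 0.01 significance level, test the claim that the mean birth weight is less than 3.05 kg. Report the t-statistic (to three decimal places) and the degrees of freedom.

H0: μ = 3.05; H1: μ < 3.05 (one-sample t-test, left-tailed).
t = (x̄ − μ₀)/(s/√n) = (3.02 − 3.05)/(0.2/√16) = -0.600
df = n − 1 = 15
p-value = P(T ≤ -0.600) ≈ 0.2787
Since p ≈ 0.2787 > α = 0.01, fail to reject H0; the evidence is not statistically significant.

t = -0.600, df = 15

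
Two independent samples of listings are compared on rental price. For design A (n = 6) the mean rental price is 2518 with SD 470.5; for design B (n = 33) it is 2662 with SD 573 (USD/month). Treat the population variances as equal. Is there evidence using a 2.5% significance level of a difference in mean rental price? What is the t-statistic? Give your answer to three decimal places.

-0.579

Let group 1 = design A, group 2 = design B. H0: μ_1 = μ_2; H1: μ_1 ≠ μ_2 (two-sample pooled-variance t-test, two-sided).
s_p² = [(6−1)·470.5² + (33−1)·573²]/(6+33−2) = 313875
t = (2518 − 2662)/√[313875·(1/6 + 1/33)] = -0.579
df = n₁ + n₂ − 2 = 37
Two-sided p-value ≈ 0.566
Since p ≈ 0.566 > α = 0.025, fail to reject H0; the data do not provide sufficient evidence against H0.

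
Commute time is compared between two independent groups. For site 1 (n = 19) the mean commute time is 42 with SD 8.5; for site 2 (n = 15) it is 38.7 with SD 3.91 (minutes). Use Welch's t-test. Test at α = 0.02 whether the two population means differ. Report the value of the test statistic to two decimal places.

Let group 1 = site 1, group 2 = site 2. H0: μ_1 = μ_2; H1: μ_1 ≠ μ_2 (Welch's two-sample t-test, two-sided).
t = (x̄_1 − x̄_2)/√(s_1²/n_1 + s_2²/n_2) = (42 − 38.7)/√(8.5²/19 + 3.91²/15) = 1.50
Welch–Satterthwaite df ≈ 26.49
Two-sided p-value ≈ 0.145
Since p ≈ 0.145 > α = 0.02, fail to reject H0; the evidence is not statistically significant.

1.50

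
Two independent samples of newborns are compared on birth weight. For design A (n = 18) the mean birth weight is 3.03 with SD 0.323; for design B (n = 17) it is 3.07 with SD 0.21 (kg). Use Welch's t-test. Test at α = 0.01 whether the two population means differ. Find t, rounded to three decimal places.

-0.437

Let group 1 = design A, group 2 = design B. H0: μ_1 = μ_2; H1: μ_1 ≠ μ_2 (Welch's two-sample t-test, two-sided).
t = (x̄_1 − x̄_2)/√(s_1²/n_1 + s_2²/n_2) = (3.03 − 3.07)/√(0.323²/18 + 0.21²/17) = -0.437
Welch–Satterthwaite df ≈ 29.37
Two-sided p-value ≈ 0.6655
Since p ≈ 0.6655 > α = 0.01, fail to reject H0; the data do not provide sufficient evidence against H0.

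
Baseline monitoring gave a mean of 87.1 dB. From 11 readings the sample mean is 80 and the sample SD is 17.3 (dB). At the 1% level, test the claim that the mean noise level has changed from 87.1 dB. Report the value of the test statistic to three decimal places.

H0: μ = 87.1; H1: μ ≠ 87.1 (one-sample t-test, two-sided).
t = (x̄ − μ₀)/(s/√n) = (80 − 87.1)/(17.3/√11) = -1.361
df = n − 1 = 10
Two-sided p-value ≈ 0.203
Since p ≈ 0.203 > α = 0.01, fail to reject H0; the data do not provide sufficient evidence against H0.

-1.361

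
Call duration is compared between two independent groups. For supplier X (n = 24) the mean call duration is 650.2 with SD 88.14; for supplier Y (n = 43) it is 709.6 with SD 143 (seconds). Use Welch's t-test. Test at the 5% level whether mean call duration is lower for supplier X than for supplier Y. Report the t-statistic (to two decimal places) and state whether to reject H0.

Let group 1 = supplier X, group 2 = supplier Y. H0: μ_1 = μ_2; H1: μ_1 < μ_2 (Welch's two-sample t-test, left-tailed).
t = (x̄_1 − x̄_2)/√(s_1²/n_1 + s_2²/n_2) = (650.2 − 709.6)/√(88.14²/24 + 143²/43) = -2.10
Welch–Satterthwaite df ≈ 64.26
p-value = P(T ≤ -2.10) ≈ 0.0198
Since p ≈ 0.0198 < α = 0.05, reject H0; the data support H1.

t = -2.10; reject H0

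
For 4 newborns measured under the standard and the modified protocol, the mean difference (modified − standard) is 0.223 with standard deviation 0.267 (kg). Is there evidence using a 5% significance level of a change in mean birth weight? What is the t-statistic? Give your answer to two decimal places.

1.67

H0: μ_d = 0; H1: μ_d ≠ 0 (paired t-test on the differences, two-sided).
t = d̄/(s_d/√n) = 0.223/(0.267/√4) = 1.67
df = n − 1 = 3
Two-sided p-value ≈ 0.193
Since p ≈ 0.193 > α = 0.05, fail to reject H0; the evidence is not statistically significant.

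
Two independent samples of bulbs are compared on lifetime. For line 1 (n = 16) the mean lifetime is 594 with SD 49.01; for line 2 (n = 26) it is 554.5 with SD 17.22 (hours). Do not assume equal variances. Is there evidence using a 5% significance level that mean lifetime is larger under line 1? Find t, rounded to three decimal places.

Let group 1 = line 1, group 2 = line 2. H0: μ_1 = μ_2; H1: μ_1 > μ_2 (Welch's two-sample t-test, right-tailed).
t = (x̄_1 − x̄_2)/√(s_1²/n_1 + s_2²/n_2) = (594 − 554.5)/√(49.01²/16 + 17.22²/26) = 3.108
Welch–Satterthwaite df ≈ 17.31
p-value = P(T ≥ 3.108) ≈ 0.003
Since p ≈ 0.003 < α = 0.05, reject H0; the data support H1.

3.108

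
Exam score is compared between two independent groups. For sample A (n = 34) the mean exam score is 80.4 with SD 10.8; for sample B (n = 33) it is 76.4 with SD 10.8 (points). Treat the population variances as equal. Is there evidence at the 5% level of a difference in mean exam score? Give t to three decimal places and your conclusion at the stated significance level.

t = 1.516; fail to reject H0

Let group 1 = sample A, group 2 = sample B. H0: μ_1 = μ_2; H1: μ_1 ≠ μ_2 (two-sample pooled-variance t-test, two-sided).
s_p² = [(34−1)·10.8² + (33−1)·10.8²]/(34+33−2) = 116.64
t = (80.4 − 76.4)/√[116.64·(1/34 + 1/33)] = 1.516
df = n₁ + n₂ − 2 = 65
Two-sided p-value ≈ 0.134
Since p ≈ 0.134 > α = 0.05, fail to reject H0; the data do not provide sufficient evidence against H0.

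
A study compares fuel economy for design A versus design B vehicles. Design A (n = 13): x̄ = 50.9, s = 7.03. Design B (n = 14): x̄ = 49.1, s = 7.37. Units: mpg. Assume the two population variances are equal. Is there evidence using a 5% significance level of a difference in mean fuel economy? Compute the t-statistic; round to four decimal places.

Let group 1 = design A, group 2 = design B. H0: μ_1 = μ_2; H1: μ_1 ≠ μ_2 (two-sample pooled-variance t-test, two-sided).
s_p² = [(13−1)·7.03² + (14−1)·7.37²]/(13+14−2) = 51.9668
t = (50.9 − 49.1)/√[51.9668·(1/13 + 1/14)] = 0.6483
df = n₁ + n₂ − 2 = 25
Two-sided p-value ≈ 0.523
Since p ≈ 0.523 > α = 0.05, fail to reject H0; the evidence is not statistically significant.

0.6483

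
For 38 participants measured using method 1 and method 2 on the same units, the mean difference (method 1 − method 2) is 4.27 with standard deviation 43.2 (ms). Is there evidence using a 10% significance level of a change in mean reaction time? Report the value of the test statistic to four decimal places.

0.6093

H0: μ_d = 0; H1: μ_d ≠ 0 (paired t-test on the differences, two-sided).
t = d̄/(s_d/√n) = 4.27/(43.2/√38) = 0.6093
df = n − 1 = 37
Two-sided p-value ≈ 0.546
Since p ≈ 0.546 > α = 0.1, fail to reject H0; the data do not provide sufficient evidence against H0.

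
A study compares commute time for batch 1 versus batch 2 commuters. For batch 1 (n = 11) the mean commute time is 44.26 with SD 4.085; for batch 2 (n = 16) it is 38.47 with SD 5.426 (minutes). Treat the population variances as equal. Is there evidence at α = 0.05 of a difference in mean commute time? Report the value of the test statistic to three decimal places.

2.996

Let group 1 = batch 1, group 2 = batch 2. H0: μ_1 = μ_2; H1: μ_1 ≠ μ_2 (two-sample pooled-variance t-test, two-sided).
s_p² = [(11−1)·4.085² + (16−1)·5.426²]/(11+16−2) = 24.3398
t = (44.26 − 38.47)/√[24.3398·(1/11 + 1/16)] = 2.996
df = n₁ + n₂ − 2 = 25
Two-sided p-value ≈ 0.006
Since p ≈ 0.006 < α = 0.05, reject H0; the evidence is statistically significant.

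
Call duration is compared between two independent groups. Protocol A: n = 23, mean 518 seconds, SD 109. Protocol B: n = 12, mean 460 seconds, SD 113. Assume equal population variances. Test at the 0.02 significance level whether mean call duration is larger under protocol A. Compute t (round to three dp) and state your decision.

Let group 1 = protocol A, group 2 = protocol B. H0: μ_1 = μ_2; H1: μ_1 > μ_2 (two-sample pooled-variance t-test, right-tailed).
s_p² = [(23−1)·109² + (12−1)·113²]/(23+12−2) = 12177
t = (518 − 460)/√[12177·(1/23 + 1/12)] = 1.476
df = n₁ + n₂ − 2 = 33
p-value = P(T ≥ 1.476) ≈ 0.075
Since p ≈ 0.075 > α = 0.02, fail to reject H0; the evidence is not statistically significant.

t = 1.476; fail to reject H0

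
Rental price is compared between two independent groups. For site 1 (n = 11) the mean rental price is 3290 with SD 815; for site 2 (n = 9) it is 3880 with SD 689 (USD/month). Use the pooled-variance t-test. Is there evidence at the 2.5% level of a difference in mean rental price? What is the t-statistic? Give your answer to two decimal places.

-1.72

Let group 1 = site 1, group 2 = site 2. H0: μ_1 = μ_2; H1: μ_1 ≠ μ_2 (two-sample pooled-variance t-test, two-sided).
s_p² = [(11−1)·815² + (9−1)·689²]/(11+9−2) = 580001
t = (3290 − 3880)/√[580001·(1/11 + 1/9)] = -1.72
df = n₁ + n₂ − 2 = 18
Two-sided p-value ≈ 0.102
Since p ≈ 0.102 > α = 0.025, fail to reject H0; the data do not provide sufficient evidence against H0.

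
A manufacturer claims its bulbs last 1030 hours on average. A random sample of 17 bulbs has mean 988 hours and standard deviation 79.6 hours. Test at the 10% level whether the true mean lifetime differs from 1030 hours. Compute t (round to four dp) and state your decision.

H0: μ = 1030; H1: μ ≠ 1030 (one-sample t-test, two-sided).
t = (x̄ − μ₀)/(s/√n) = (988 − 1030)/(79.6/√17) = -2.1755
df = n − 1 = 16
Two-sided p-value ≈ 0.0449
Since p ≈ 0.0449 < α = 0.1, reject H0; the evidence is statistically significant.

t = -2.1755; reject H0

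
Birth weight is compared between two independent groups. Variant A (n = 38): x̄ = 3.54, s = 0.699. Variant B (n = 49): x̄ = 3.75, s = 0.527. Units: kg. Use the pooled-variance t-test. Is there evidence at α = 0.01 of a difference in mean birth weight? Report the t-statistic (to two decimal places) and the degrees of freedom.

t = -1.60, df = 85

Let group 1 = variant A, group 2 = variant B. H0: μ_1 = μ_2; H1: μ_1 ≠ μ_2 (two-sample pooled-variance t-test, two-sided).
s_p² = [(38−1)·0.699² + (49−1)·0.527²]/(38+49−2) = 0.36952
t = (3.54 − 3.75)/√[0.36952·(1/38 + 1/49)] = -1.60
df = n₁ + n₂ − 2 = 85
Two-sided p-value ≈ 0.1137
Since p ≈ 0.1137 > α = 0.01, fail to reject H0; the data do not provide sufficient evidence against H0.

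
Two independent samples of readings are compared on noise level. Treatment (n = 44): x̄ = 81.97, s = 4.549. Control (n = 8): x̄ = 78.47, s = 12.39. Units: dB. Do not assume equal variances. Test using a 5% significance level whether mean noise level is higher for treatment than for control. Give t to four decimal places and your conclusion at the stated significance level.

t = 0.7894; fail to reject H0

Let group 1 = treatment, group 2 = control. H0: μ_1 = μ_2; H1: μ_1 > μ_2 (Welch's two-sample t-test, right-tailed).
t = (x̄_1 − x̄_2)/√(s_1²/n_1 + s_2²/n_2) = (81.97 − 78.47)/√(4.549²/44 + 12.39²/8) = 0.7894
Welch–Satterthwaite df ≈ 7.35
p-value = P(T ≥ 0.7894) ≈ 0.227
Since p ≈ 0.227 > α = 0.05, fail to reject H0; the data do not provide sufficient evidence against H0.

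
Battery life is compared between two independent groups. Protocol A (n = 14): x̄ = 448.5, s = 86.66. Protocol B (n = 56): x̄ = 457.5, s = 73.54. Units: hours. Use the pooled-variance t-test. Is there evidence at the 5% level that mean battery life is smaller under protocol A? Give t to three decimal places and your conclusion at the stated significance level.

t = -0.395; fail to reject H0

Let group 1 = protocol A, group 2 = protocol B. H0: μ_1 = μ_2; H1: μ_1 < μ_2 (two-sample pooled-variance t-test, left-tailed).
s_p² = [(14−1)·86.66² + (56−1)·73.54²]/(14+56−2) = 5809.95
t = (448.5 − 457.5)/√[5809.95·(1/14 + 1/56)] = -0.395
df = n₁ + n₂ − 2 = 68
p-value = P(T ≤ -0.395) ≈ 0.347
Since p ≈ 0.347 > α = 0.05, fail to reject H0; the data do not provide sufficient evidence against H0.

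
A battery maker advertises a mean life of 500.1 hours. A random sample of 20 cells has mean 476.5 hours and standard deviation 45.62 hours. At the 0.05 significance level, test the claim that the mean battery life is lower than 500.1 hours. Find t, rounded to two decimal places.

H0: μ = 500.1; H1: μ < 500.1 (one-sample t-test, left-tailed).
t = (x̄ − μ₀)/(s/√n) = (476.5 − 500.1)/(45.62/√20) = -2.31
df = n − 1 = 19
p-value = P(T ≤ -2.31) ≈ 0.016
Since p ≈ 0.016 < α = 0.05, reject H0; the data support H1.

-2.31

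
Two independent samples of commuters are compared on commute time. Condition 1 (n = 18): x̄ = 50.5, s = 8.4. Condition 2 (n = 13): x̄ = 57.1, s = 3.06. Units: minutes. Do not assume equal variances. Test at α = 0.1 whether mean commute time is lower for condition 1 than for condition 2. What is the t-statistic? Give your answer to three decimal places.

Let group 1 = condition 1, group 2 = condition 2. H0: μ_1 = μ_2; H1: μ_1 < μ_2 (Welch's two-sample t-test, left-tailed).
t = (x̄_1 − x̄_2)/√(s_1²/n_1 + s_2²/n_2) = (50.5 − 57.1)/√(8.4²/18 + 3.06²/13) = -3.064
Welch–Satterthwaite df ≈ 22.73
p-value = P(T ≤ -3.064) ≈ 0.0028
Since p ≈ 0.0028 < α = 0.1, reject H0; the evidence is statistically significant.

-3.064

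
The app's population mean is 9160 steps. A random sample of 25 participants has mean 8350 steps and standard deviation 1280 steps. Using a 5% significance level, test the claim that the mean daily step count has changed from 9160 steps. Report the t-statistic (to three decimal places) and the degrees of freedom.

t = -3.164, df = 24

H0: μ = 9160; H1: μ ≠ 9160 (one-sample t-test, two-sided).
t = (x̄ − μ₀)/(s/√n) = (8350 − 9160)/(1280/√25) = -3.164
df = n − 1 = 24
Two-sided p-value ≈ 0.0042
Since p ≈ 0.0042 < α = 0.05, reject H0; the evidence is statistically significant.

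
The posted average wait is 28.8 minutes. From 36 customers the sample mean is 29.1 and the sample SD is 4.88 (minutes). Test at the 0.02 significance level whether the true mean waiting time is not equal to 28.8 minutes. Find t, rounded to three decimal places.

0.369

H0: μ = 28.8; H1: μ ≠ 28.8 (one-sample t-test, two-sided).
t = (x̄ − μ₀)/(s/√n) = (29.1 − 28.8)/(4.88/√36) = 0.369
df = n − 1 = 35
Two-sided p-value ≈ 0.7145
Since p ≈ 0.7145 > α = 0.02, fail to reject H0; the data do not provide sufficient evidence against H0.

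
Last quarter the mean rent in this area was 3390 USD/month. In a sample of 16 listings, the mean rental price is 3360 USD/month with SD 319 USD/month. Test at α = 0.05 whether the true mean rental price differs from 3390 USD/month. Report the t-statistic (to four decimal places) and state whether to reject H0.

t = -0.3762; fail to reject H0

H0: μ = 3390; H1: μ ≠ 3390 (one-sample t-test, two-sided).
t = (x̄ − μ₀)/(s/√n) = (3360 − 3390)/(319/√16) = -0.3762
df = n − 1 = 15
Two-sided p-value ≈ 0.712
Since p ≈ 0.712 > α = 0.05, fail to reject H0; the evidence is not statistically significant.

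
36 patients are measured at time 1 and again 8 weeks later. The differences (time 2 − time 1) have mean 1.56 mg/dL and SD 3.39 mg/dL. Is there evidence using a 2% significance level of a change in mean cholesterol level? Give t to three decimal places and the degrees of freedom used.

H0: μ_d = 0; H1: μ_d ≠ 0 (paired t-test on the differences, two-sided).
t = d̄/(s_d/√n) = 1.56/(3.39/√36) = 2.761
df = n − 1 = 35
Two-sided p-value ≈ 0.0091
Since p ≈ 0.0091 < α = 0.02, reject H0; the evidence is statistically significant.

t = 2.761, df = 35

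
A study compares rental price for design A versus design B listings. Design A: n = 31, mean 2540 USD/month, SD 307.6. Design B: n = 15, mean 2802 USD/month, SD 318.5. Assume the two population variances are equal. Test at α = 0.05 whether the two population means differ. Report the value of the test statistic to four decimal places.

-2.6775

Let group 1 = design A, group 2 = design B. H0: μ_1 = μ_2; H1: μ_1 ≠ μ_2 (two-sample pooled-variance t-test, two-sided).
s_p² = [(31−1)·307.6² + (15−1)·318.5²]/(31+15−2) = 96789.2
t = (2540 − 2802)/√[96789.2·(1/31 + 1/15)] = -2.6775
df = n₁ + n₂ − 2 = 44
Two-sided p-value ≈ 0.0104
Since p ≈ 0.0104 < α = 0.05, reject H0; the data support H1.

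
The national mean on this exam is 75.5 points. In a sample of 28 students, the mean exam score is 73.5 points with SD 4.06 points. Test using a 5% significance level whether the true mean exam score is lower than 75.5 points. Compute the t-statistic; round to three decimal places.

-2.607

H0: μ = 75.5; H1: μ < 75.5 (one-sample t-test, left-tailed).
t = (x̄ − μ₀)/(s/√n) = (73.5 − 75.5)/(4.06/√28) = -2.607
df = n − 1 = 27
p-value = P(T ≤ -2.607) ≈ 0.0074
Since p ≈ 0.0074 < α = 0.05, reject H0; the evidence is statistically significant.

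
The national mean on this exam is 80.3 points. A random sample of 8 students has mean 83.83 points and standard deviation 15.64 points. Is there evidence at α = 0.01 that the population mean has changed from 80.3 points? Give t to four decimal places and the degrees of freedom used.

H0: μ = 80.3; H1: μ ≠ 80.3 (one-sample t-test, two-sided).
t = (x̄ − μ₀)/(s/√n) = (83.83 − 80.3)/(15.64/√8) = 0.6384
df = n − 1 = 7
Two-sided p-value ≈ 0.5435
Since p ≈ 0.5435 > α = 0.01, fail to reject H0; the evidence is not statistically significant.

t = 0.6384, df = 7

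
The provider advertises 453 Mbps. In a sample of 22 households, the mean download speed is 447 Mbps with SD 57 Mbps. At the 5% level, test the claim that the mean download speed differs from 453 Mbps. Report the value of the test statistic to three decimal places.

H0: μ = 453; H1: μ ≠ 453 (one-sample t-test, two-sided).
t = (x̄ − μ₀)/(s/√n) = (447 − 453)/(57/√22) = -0.494
df = n − 1 = 21
Two-sided p-value ≈ 0.6266
Since p ≈ 0.6266 > α = 0.05, fail to reject H0; the evidence is not statistically significant.

-0.494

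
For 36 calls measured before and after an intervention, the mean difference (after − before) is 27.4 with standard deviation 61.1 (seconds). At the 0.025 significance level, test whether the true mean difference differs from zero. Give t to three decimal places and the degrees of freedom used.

H0: μ_d = 0; H1: μ_d ≠ 0 (paired t-test on the differences, two-sided).
t = d̄/(s_d/√n) = 27.4/(61.1/√36) = 2.691
df = n − 1 = 35
Two-sided p-value ≈ 0.0109
Since p ≈ 0.0109 < α = 0.025, reject H0; the data support H1.

t = 2.691, df = 35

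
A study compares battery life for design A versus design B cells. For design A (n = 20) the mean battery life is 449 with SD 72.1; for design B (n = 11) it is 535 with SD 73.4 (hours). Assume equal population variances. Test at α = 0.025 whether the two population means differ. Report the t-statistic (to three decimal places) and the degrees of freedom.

t = -3.158, df = 29

Let group 1 = design A, group 2 = design B. H0: μ_1 = μ_2; H1: μ_1 ≠ μ_2 (two-sample pooled-variance t-test, two-sided).
s_p² = [(20−1)·72.1² + (11−1)·73.4²]/(20+11−2) = 5263.63
t = (449 − 535)/√[5263.63·(1/20 + 1/11)] = -3.158
df = n₁ + n₂ − 2 = 29
Two-sided p-value ≈ 0.0037
Since p ≈ 0.0037 < α = 0.025, reject H0; the data support H1.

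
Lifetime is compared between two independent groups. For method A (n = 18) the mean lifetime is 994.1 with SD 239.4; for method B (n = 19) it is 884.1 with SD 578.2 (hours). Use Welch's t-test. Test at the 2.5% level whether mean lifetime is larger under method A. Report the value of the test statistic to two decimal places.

0.76

Let group 1 = method A, group 2 = method B. H0: μ_1 = μ_2; H1: μ_1 > μ_2 (Welch's two-sample t-test, right-tailed).
t = (x̄_1 − x̄_2)/√(s_1²/n_1 + s_2²/n_2) = (994.1 − 884.1)/√(239.4²/18 + 578.2²/19) = 0.76
Welch–Satterthwaite df ≈ 24.26
p-value = P(T ≥ 0.76) ≈ 0.2264
Since p ≈ 0.2264 > α = 0.025, fail to reject H0; the data do not provide sufficient evidence against H0.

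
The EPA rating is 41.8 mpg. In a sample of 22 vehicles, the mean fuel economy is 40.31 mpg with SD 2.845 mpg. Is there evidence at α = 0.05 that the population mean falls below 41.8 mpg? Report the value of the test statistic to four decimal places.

H0: μ = 41.8; H1: μ < 41.8 (one-sample t-test, left-tailed).
t = (x̄ − μ₀)/(s/√n) = (40.31 − 41.8)/(2.845/√22) = -2.4565
df = n − 1 = 21
p-value = P(T ≤ -2.4565) ≈ 0.0114
Since p ≈ 0.0114 < α = 0.05, reject H0; the evidence is statistically significant.

-2.4565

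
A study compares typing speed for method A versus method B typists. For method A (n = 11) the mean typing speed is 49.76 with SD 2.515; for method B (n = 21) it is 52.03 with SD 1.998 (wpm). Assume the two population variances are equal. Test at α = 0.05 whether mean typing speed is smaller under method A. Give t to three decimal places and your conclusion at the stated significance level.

Let group 1 = method A, group 2 = method B. H0: μ_1 = μ_2; H1: μ_1 < μ_2 (two-sample pooled-variance t-test, left-tailed).
s_p² = [(11−1)·2.515² + (21−1)·1.998²]/(11+21−2) = 4.76974
t = (49.76 − 52.03)/√[4.76974·(1/11 + 1/21)] = -2.793
df = n₁ + n₂ − 2 = 30
p-value = P(T ≤ -2.793) ≈ 0.0045
Since p ≈ 0.0045 < α = 0.05, reject H0; the data support H1.

t = -2.793; reject H0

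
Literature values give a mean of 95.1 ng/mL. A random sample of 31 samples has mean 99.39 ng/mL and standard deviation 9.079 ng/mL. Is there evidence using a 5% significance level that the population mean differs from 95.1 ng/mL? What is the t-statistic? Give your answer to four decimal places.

H0: μ = 95.1; H1: μ ≠ 95.1 (one-sample t-test, two-sided).
t = (x̄ − μ₀)/(s/√n) = (99.39 − 95.1)/(9.079/√31) = 2.6309
df = n − 1 = 30
Two-sided p-value ≈ 0.0133
Since p ≈ 0.0133 < α = 0.05, reject H0; the evidence is statistically significant.

2.6309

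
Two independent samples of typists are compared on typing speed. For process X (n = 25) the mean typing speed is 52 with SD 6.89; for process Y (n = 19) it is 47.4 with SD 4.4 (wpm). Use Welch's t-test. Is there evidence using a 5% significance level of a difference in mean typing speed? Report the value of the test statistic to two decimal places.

Let group 1 = process X, group 2 = process Y. H0: μ_1 = μ_2; H1: μ_1 ≠ μ_2 (Welch's two-sample t-test, two-sided).
t = (x̄_1 − x̄_2)/√(s_1²/n_1 + s_2²/n_2) = (52 − 47.4)/√(6.89²/25 + 4.4²/19) = 2.69
Welch–Satterthwaite df ≈ 40.95
Two-sided p-value ≈ 0.0102
Since p ≈ 0.0102 < α = 0.05, reject H0; the evidence is statistically significant.

2.69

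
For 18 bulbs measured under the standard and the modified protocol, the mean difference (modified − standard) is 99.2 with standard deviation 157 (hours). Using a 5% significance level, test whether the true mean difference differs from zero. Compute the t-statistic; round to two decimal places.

H0: μ_d = 0; H1: μ_d ≠ 0 (paired t-test on the differences, two-sided).
t = d̄/(s_d/√n) = 99.2/(157/√18) = 2.68
df = n − 1 = 17
Two-sided p-value ≈ 0.0158
Since p ≈ 0.0158 < α = 0.05, reject H0; the data support H1.

2.68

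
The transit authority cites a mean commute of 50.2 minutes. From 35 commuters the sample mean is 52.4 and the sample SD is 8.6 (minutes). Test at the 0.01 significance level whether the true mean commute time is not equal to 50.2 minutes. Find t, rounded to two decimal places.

1.51

H0: μ = 50.2; H1: μ ≠ 50.2 (one-sample t-test, two-sided).
t = (x̄ − μ₀)/(s/√n) = (52.4 − 50.2)/(8.6/√35) = 1.51
df = n − 1 = 34
Two-sided p-value ≈ 0.139
Since p ≈ 0.139 > α = 0.01, fail to reject H0; the data do not provide sufficient evidence against H0.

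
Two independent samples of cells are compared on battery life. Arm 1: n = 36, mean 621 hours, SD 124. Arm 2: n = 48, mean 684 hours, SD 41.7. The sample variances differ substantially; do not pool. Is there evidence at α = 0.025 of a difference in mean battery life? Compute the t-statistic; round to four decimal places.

-2.9268

Let group 1 = arm 1, group 2 = arm 2. H0: μ_1 = μ_2; H1: μ_1 ≠ μ_2 (Welch's two-sample t-test, two-sided).
t = (x̄_1 − x̄_2)/√(s_1²/n_1 + s_2²/n_2) = (621 − 684)/√(124²/36 + 41.7²/48) = -2.9268
Welch–Satterthwaite df ≈ 40.97
Two-sided p-value ≈ 0.0056
Since p ≈ 0.0056 < α = 0.025, reject H0; the data support H1.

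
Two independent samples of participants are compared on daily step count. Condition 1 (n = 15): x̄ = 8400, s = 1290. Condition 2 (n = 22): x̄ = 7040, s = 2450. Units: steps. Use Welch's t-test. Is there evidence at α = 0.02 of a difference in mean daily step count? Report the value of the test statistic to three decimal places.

2.195

Let group 1 = condition 1, group 2 = condition 2. H0: μ_1 = μ_2; H1: μ_1 ≠ μ_2 (Welch's two-sample t-test, two-sided).
t = (x̄_1 − x̄_2)/√(s_1²/n_1 + s_2²/n_2) = (8400 − 7040)/√(1290²/15 + 2450²/22) = 2.195
Welch–Satterthwaite df ≈ 33.29
Two-sided p-value ≈ 0.0352
Since p ≈ 0.0352 > α = 0.02, fail to reject H0; the evidence is not statistically significant.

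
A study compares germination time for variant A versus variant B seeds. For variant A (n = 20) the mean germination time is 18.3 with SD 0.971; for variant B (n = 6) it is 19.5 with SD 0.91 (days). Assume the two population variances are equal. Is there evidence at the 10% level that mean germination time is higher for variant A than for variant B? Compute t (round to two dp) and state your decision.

t = -2.69; fail to reject H0

Let group 1 = variant A, group 2 = variant B. H0: μ_1 = μ_2; H1: μ_1 > μ_2 (two-sample pooled-variance t-test, right-tailed).
s_p² = [(20−1)·0.971² + (6−1)·0.91²]/(20+6−2) = 0.918937
t = (18.3 − 19.5)/√[0.918937·(1/20 + 1/6)] = -2.69
df = n₁ + n₂ − 2 = 24
p-value = P(T ≥ -2.69) ≈ 0.994
Since p ≈ 0.994 > α = 0.1, fail to reject H0; the data do not provide sufficient evidence against H0.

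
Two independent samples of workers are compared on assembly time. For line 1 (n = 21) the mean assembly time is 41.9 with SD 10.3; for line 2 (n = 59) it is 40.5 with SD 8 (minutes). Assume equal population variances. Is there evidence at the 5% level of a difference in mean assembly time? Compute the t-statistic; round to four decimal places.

Let group 1 = line 1, group 2 = line 2. H0: μ_1 = μ_2; H1: μ_1 ≠ μ_2 (two-sample pooled-variance t-test, two-sided).
s_p² = [(21−1)·10.3² + (59−1)·8²]/(21+59−2) = 74.7923
t = (41.9 − 40.5)/√[74.7923·(1/21 + 1/59)] = 0.6371
df = n₁ + n₂ − 2 = 78
Two-sided p-value ≈ 0.5259
Since p ≈ 0.5259 > α = 0.05, fail to reject H0; the data do not provide sufficient evidence against H0.

0.6371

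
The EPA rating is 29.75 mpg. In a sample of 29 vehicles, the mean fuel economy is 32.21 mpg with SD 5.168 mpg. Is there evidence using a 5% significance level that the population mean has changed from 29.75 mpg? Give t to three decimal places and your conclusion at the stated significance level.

t = 2.563; reject H0

H0: μ = 29.75; H1: μ ≠ 29.75 (one-sample t-test, two-sided).
t = (x̄ − μ₀)/(s/√n) = (32.21 − 29.75)/(5.168/√29) = 2.563
df = n − 1 = 28
Two-sided p-value ≈ 0.0160
Since p ≈ 0.0160 < α = 0.05, reject H0; the data support H1.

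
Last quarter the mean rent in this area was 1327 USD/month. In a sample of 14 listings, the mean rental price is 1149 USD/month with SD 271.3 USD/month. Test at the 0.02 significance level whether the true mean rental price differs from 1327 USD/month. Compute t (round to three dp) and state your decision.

H0: μ = 1327; H1: μ ≠ 1327 (one-sample t-test, two-sided).
t = (x̄ − μ₀)/(s/√n) = (1149 − 1327)/(271.3/√14) = -2.455
df = n − 1 = 13
Two-sided p-value ≈ 0.0289
Since p ≈ 0.0289 > α = 0.02, fail to reject H0; the data do not provide sufficient evidence against H0.

t = -2.455; fail to reject H0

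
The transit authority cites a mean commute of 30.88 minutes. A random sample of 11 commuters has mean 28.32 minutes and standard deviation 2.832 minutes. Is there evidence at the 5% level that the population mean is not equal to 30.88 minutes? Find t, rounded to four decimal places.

H0: μ = 30.88; H1: μ ≠ 30.88 (one-sample t-test, two-sided).
t = (x̄ − μ₀)/(s/√n) = (28.32 − 30.88)/(2.832/√11) = -2.9981
df = n − 1 = 10
Two-sided p-value ≈ 0.013
Since p ≈ 0.013 < α = 0.05, reject H0; the data support H1.

-2.9981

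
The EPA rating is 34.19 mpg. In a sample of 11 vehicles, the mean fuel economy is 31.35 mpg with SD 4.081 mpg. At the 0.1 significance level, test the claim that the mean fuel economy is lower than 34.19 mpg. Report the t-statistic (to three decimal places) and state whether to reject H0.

H0: μ = 34.19; H1: μ < 34.19 (one-sample t-test, left-tailed).
t = (x̄ − μ₀)/(s/√n) = (31.35 − 34.19)/(4.081/√11) = -2.308
df = n − 1 = 10
p-value = P(T ≤ -2.308) ≈ 0.022
Since p ≈ 0.022 < α = 0.1, reject H0; the evidence is statistically significant.

t = -2.308; reject H0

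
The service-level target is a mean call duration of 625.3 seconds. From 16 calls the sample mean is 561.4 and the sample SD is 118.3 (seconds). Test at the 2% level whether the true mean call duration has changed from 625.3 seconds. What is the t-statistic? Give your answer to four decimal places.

-2.1606

H0: μ = 625.3; H1: μ ≠ 625.3 (one-sample t-test, two-sided).
t = (x̄ − μ₀)/(s/√n) = (561.4 − 625.3)/(118.3/√16) = -2.1606
df = n − 1 = 15
Two-sided p-value ≈ 0.047
Since p ≈ 0.047 > α = 0.02, fail to reject H0; the data do not provide sufficient evidence against H0.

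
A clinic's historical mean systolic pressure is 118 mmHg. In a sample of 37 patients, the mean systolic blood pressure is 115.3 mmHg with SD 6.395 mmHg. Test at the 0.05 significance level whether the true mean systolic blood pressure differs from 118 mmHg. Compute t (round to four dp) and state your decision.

t = -2.5682; reject H0

H0: μ = 118; H1: μ ≠ 118 (one-sample t-test, two-sided).
t = (x̄ − μ₀)/(s/√n) = (115.3 − 118)/(6.395/√37) = -2.5682
df = n − 1 = 36
Two-sided p-value ≈ 0.0145
Since p ≈ 0.0145 < α = 0.05, reject H0; the evidence is statistically significant.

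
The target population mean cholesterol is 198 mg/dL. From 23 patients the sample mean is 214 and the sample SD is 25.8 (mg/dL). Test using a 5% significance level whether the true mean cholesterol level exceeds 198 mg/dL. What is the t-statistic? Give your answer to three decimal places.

2.974

H0: μ = 198; H1: μ > 198 (one-sample t-test, right-tailed).
t = (x̄ − μ₀)/(s/√n) = (214 − 198)/(25.8/√23) = 2.974
df = n − 1 = 22
p-value = P(T ≥ 2.974) ≈ 0.0035
Since p ≈ 0.0035 < α = 0.05, reject H0; the data support H1.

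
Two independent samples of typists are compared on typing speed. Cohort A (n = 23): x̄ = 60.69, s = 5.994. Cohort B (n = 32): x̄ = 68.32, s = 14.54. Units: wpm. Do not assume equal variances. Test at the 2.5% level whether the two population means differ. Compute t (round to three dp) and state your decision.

Let group 1 = cohort A, group 2 = cohort B. H0: μ_1 = μ_2; H1: μ_1 ≠ μ_2 (Welch's two-sample t-test, two-sided).
t = (x̄_1 − x̄_2)/√(s_1²/n_1 + s_2²/n_2) = (60.69 − 68.32)/√(5.994²/23 + 14.54²/32) = -2.670
Welch–Satterthwaite df ≈ 43.93
Two-sided p-value ≈ 0.0106
Since p ≈ 0.0106 < α = 0.025, reject H0; the data support H1.

t = -2.670; reject H0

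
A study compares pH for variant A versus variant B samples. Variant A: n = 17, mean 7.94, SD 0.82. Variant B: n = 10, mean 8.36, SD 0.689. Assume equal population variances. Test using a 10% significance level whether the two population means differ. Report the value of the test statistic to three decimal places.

-1.359

Let group 1 = variant A, group 2 = variant B. H0: μ_1 = μ_2; H1: μ_1 ≠ μ_2 (two-sample pooled-variance t-test, two-sided).
s_p² = [(17−1)·0.82² + (10−1)·0.689²]/(17+10−2) = 0.601236
t = (7.94 − 8.36)/√[0.601236·(1/17 + 1/10)] = -1.359
df = n₁ + n₂ − 2 = 25
Two-sided p-value ≈ 0.1862
Since p ≈ 0.1862 > α = 0.1, fail to reject H0; the data do not provide sufficient evidence against H0.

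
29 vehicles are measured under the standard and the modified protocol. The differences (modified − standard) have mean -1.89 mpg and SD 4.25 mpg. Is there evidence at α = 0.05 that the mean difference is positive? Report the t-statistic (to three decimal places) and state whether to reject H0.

t = -2.395; fail to reject H0

H0: μ_d = 0; H1: μ_d > 0 (paired t-test on the differences, right-tailed).
t = d̄/(s_d/√n) = -1.89/(4.25/√29) = -2.395
df = n − 1 = 28
p-value = P(T ≥ -2.395) ≈ 0.988
Since p ≈ 0.988 > α = 0.05, fail to reject H0; the evidence is not statistically significant.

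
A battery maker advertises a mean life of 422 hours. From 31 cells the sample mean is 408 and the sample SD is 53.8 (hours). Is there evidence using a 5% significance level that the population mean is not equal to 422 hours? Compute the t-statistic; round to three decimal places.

-1.449

H0: μ = 422; H1: μ ≠ 422 (one-sample t-test, two-sided).
t = (x̄ − μ₀)/(s/√n) = (408 − 422)/(53.8/√31) = -1.449
df = n − 1 = 30
Two-sided p-value ≈ 0.158
Since p ≈ 0.158 > α = 0.05, fail to reject H0; the evidence is not statistically significant.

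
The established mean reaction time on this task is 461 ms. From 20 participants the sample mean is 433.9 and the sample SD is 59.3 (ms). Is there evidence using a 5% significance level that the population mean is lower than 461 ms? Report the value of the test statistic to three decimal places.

H0: μ = 461; H1: μ < 461 (one-sample t-test, left-tailed).
t = (x̄ − μ₀)/(s/√n) = (433.9 − 461)/(59.3/√20) = -2.044
df = n − 1 = 19
p-value = P(T ≤ -2.044) ≈ 0.028
Since p ≈ 0.028 < α = 0.05, reject H0; the evidence is statistically significant.

-2.044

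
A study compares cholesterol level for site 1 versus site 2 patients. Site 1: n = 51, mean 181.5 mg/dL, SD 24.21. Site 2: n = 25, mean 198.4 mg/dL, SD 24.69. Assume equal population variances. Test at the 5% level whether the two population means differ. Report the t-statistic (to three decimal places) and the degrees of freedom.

t = -2.841, df = 74

Let group 1 = site 1, group 2 = site 2. H0: μ_1 = μ_2; H1: μ_1 ≠ μ_2 (two-sample pooled-variance t-test, two-sided).
s_p² = [(51−1)·24.21² + (25−1)·24.69²]/(51+25−2) = 593.737
t = (181.5 − 198.4)/√[593.737·(1/51 + 1/25)] = -2.841
df = n₁ + n₂ − 2 = 74
Two-sided p-value ≈ 0.0058
Since p ≈ 0.0058 < α = 0.05, reject H0; the data support H1.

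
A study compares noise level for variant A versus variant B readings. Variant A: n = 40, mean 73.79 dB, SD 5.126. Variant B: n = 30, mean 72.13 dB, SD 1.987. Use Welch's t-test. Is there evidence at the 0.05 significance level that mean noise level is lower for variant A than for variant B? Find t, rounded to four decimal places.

1.8694

Let group 1 = variant A, group 2 = variant B. H0: μ_1 = μ_2; H1: μ_1 < μ_2 (Welch's two-sample t-test, left-tailed).
t = (x̄_1 − x̄_2)/√(s_1²/n_1 + s_2²/n_2) = (73.79 − 72.13)/√(5.126²/40 + 1.987²/30) = 1.8694
Welch–Satterthwaite df ≈ 53.31
p-value = P(T ≤ 1.8694) ≈ 0.966
Since p ≈ 0.966 > α = 0.05, fail to reject H0; the data do not provide sufficient evidence against H0.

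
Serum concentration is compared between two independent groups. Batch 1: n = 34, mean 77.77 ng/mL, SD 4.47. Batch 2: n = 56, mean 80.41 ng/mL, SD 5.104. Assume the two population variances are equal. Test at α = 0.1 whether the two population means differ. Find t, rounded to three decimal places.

Let group 1 = batch 1, group 2 = batch 2. H0: μ_1 = μ_2; H1: μ_1 ≠ μ_2 (two-sample pooled-variance t-test, two-sided).
s_p² = [(34−1)·4.47² + (56−1)·5.104²]/(34+56−2) = 23.7746
t = (77.77 − 80.41)/√[23.7746·(1/34 + 1/56)] = -2.490
df = n₁ + n₂ − 2 = 88
Two-sided p-value ≈ 0.0146
Since p ≈ 0.0146 < α = 0.1, reject H0; the evidence is statistically significant.

-2.490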